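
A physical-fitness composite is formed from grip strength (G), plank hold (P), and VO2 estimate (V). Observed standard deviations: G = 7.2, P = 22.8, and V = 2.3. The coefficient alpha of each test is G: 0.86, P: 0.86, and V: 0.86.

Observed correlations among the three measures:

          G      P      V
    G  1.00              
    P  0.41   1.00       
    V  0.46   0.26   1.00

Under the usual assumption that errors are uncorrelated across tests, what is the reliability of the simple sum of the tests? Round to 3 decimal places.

0.893

Var(G+P+V) = 7.2² + 22.8² + 2.3² + 2·[7.2·22.8·0.41 + 7.2·2.3·0.46 + 22.8·2.3·0.26] = 576.97 + 177.115 = 754.085.
Because errors are independent across components, Cov(Tᵢ,Tⱼ) = Cov(Xᵢ,Xⱼ); the off-diagonal part of the true-score variance is the same as above.
True-score variance = [7.2²·0.86 + 22.8²·0.86 + 2.3²·0.86] + 177.115 = 496.194 + 177.115 = 673.309.
Reliability = 673.309 / 754.085 = 0.893.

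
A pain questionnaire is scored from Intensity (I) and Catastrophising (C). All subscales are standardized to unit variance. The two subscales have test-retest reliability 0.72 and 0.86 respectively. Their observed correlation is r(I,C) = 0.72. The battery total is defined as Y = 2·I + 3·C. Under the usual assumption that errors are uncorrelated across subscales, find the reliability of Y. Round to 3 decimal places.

0.890

Var(Y) = 2² + 3² + 2·[6·0.72] = 13 + 8.64 = 21.64.
Under uncorrelated errors the observed covariances equal the true-score covariances, so only the own-variance terms attenuate.
True-score variance = [2²·0.72 + 3²·0.86] + 8.64 = 10.62 + 8.64 = 19.26.
Reliability = 19.26 / 21.64 = 0.890.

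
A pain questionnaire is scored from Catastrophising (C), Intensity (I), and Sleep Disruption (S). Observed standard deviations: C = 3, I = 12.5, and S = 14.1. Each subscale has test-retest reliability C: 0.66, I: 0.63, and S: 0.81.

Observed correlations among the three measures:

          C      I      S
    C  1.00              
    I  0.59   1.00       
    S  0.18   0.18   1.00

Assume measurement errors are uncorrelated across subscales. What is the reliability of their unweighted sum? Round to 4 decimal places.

0.7974

Var(C+I+S) = 3² + 12.5² + 14.1² + 2·[3·12.5·0.59 + 3·14.1·0.18 + 12.5·14.1·0.18] = 364.06 + 122.928 = 486.988.
With uncorrelated errors the cross-covariances are all true-score covariance, so they carry over unchanged; only the diagonal terms shrink to ρᵢσᵢ².
True-score variance = [3²·0.66 + 12.5²·0.63 + 14.1²·0.81] + 122.928 = 265.414 + 122.928 = 388.342.
Reliability = 388.342 / 486.988 = 0.7974.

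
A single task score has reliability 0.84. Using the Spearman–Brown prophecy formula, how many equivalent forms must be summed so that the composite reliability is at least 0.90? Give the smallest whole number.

k ≥ ρ*(1−ρ₁)/(ρ₁(1−ρ*)) = 0.90·0.16 / (0.84·0.10) = 1.714.
Smallest integer k = 2.

2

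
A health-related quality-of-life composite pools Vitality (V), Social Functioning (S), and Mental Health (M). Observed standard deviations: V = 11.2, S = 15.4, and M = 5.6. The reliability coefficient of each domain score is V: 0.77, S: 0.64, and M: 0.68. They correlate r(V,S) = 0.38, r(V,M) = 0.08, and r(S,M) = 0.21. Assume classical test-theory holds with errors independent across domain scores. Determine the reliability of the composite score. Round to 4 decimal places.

Var(V+S+M) = 11.2² + 15.4² + 5.6² + 2·[11.2·15.4·0.38 + 11.2·5.6·0.08 + 15.4·5.6·0.21] = 393.96 + 177.341 = 571.301.
Because errors are independent across components, Cov(Tᵢ,Tⱼ) = Cov(Xᵢ,Xⱼ); the off-diagonal part of the true-score variance is the same as above.
True-score variance = [11.2²·0.77 + 15.4²·0.64 + 5.6²·0.68] + 177.341 = 269.696 + 177.341 = 447.037.
Reliability = 447.037 / 571.301 = 0.7825.

0.7825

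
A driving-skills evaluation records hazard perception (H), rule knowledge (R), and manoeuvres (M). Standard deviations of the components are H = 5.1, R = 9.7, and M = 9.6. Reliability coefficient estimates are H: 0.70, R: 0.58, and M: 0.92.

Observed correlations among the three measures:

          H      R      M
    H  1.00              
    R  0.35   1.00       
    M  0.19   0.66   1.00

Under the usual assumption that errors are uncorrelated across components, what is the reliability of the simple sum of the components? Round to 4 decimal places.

0.8592

Var(H+R+M) = 5.1² + 9.7² + 9.6² + 2·[5.1·9.7·0.35 + 5.1·9.6·0.19 + 9.7·9.6·0.66] = 212.26 + 176.152 = 388.412.
With uncorrelated errors the cross-covariances are all true-score covariance, so they carry over unchanged; only the diagonal terms shrink to ρᵢσᵢ².
True-score variance = [5.1²·0.70 + 9.7²·0.58 + 9.6²·0.92] + 176.152 = 157.566 + 176.152 = 333.719.
Reliability = 333.719 / 388.412 = 0.8592.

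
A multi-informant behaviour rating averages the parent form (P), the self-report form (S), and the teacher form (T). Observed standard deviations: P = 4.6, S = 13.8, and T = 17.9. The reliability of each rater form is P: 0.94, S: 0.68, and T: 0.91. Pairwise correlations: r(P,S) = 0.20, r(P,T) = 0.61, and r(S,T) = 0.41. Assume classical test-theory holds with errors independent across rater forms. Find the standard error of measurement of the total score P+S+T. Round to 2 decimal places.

9.54

Var(total) = 532.01 + 328.403 = 860.413.
True-score variance = 440.963 + 328.403 = 769.366, so reliability = 0.8942.
Error variance = 860.413 − 769.366 = 91.0473; SEM = √91.0473 = 9.54.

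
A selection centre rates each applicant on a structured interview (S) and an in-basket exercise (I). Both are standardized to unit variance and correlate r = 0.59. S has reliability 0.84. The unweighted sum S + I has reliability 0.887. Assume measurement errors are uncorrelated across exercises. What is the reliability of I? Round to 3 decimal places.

0.801

Var(S+I) = 2 + 2·0.59 = 3.180.
True-score variance = ρ_S + ρ_I + 2·0.59, so 0.887 = (0.84 + ρ_I + 1.18) / 3.180.
ρ_I = 0.887·3.180 − 0.84 − 1.18 = 0.801.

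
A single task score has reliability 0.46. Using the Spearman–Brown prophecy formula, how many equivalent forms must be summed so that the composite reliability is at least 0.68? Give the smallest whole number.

k ≥ ρ*(1−ρ₁)/(ρ₁(1−ρ*)) = 0.68·0.54 / (0.46·0.32) = 2.495.
Smallest integer k = 3.

3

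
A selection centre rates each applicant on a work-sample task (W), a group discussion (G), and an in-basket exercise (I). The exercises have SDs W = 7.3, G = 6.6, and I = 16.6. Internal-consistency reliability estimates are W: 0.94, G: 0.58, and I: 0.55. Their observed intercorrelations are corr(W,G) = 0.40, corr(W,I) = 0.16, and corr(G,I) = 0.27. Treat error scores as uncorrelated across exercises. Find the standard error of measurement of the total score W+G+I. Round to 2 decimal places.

Var(total) = 372.41 + 136.484 = 508.894.
True-score variance = 226.915 + 136.484 = 363.399, so reliability = 0.7141.
Error variance = 508.894 − 363.399 = 145.495; SEM = √145.495 = 12.06.

12.06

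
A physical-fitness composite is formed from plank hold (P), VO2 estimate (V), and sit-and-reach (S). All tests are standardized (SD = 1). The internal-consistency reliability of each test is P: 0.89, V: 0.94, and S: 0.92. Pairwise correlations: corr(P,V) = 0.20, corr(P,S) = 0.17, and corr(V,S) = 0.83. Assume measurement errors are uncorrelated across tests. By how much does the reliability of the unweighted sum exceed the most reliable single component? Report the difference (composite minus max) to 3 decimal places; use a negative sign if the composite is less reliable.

0.014

Var(sum) = 3 + 2.4 = 5.4; true-score variance = 2.75 + 2.4 = 5.15; composite reliability = 0.9537.
Max component reliability = 0.9400.
Difference = 0.9537 − 0.9400 = 0.014.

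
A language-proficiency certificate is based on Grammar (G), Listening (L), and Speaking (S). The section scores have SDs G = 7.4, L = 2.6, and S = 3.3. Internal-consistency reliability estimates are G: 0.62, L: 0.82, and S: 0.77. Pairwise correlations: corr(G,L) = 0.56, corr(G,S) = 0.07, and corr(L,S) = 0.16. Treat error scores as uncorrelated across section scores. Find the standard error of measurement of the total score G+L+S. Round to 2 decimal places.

Var(total) = 72.41 + 27.7132 = 100.123.
True-score variance = 47.8797 + 27.7132 = 75.5929, so reliability = 0.7550.
Error variance = 100.123 − 75.5929 = 24.5303; SEM = √24.5303 = 4.95.

4.95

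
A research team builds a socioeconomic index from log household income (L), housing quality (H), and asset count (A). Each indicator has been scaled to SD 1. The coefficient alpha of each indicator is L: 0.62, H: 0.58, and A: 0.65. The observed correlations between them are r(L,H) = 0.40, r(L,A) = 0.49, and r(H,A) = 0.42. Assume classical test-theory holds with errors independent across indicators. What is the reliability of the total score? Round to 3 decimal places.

0.795

Var(L+H+A) = 3 + 2·[0.40 + 0.49 + 0.42] = 3 + 2.62 = 5.62.
Under uncorrelated errors the observed covariances equal the true-score covariances, so only the own-variance terms attenuate.
True-score variance = [0.62 + 0.58 + 0.65] + 2.62 = 1.85 + 2.62 = 4.47.
Reliability = 4.47 / 5.62 = 0.795.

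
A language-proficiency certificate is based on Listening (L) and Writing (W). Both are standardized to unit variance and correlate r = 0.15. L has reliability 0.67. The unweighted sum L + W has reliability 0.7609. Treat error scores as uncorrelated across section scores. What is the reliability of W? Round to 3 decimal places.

Var(L+W) = 2 + 2·0.15 = 2.300.
True-score variance = ρ_L + ρ_W + 2·0.15, so 0.7609 = (0.67 + ρ_W + 0.30) / 2.300.
ρ_W = 0.7609·2.300 − 0.67 − 0.30 = 0.780.

0.780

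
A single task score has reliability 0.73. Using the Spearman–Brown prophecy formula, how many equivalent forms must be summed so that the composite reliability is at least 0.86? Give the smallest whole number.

3

k ≥ ρ*(1−ρ₁)/(ρ₁(1−ρ*)) = 0.86·0.27 / (0.73·0.14) = 2.272.
Smallest integer k = 3.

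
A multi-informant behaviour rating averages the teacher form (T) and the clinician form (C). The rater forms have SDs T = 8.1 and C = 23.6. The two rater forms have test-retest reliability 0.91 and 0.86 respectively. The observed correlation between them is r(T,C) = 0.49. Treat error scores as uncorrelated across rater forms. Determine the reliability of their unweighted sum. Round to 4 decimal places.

Var(T+C) = 8.1² + 23.6² + 2·[8.1·23.6·0.49] = 622.57 + 187.337 = 809.907.
Under uncorrelated errors the observed covariances equal the true-score covariances, so only the own-variance terms attenuate.
True-score variance = [8.1²·0.91 + 23.6²·0.86] + 187.337 = 538.691 + 187.337 = 726.027.
Reliability = 726.027 / 809.907 = 0.8964.

0.8964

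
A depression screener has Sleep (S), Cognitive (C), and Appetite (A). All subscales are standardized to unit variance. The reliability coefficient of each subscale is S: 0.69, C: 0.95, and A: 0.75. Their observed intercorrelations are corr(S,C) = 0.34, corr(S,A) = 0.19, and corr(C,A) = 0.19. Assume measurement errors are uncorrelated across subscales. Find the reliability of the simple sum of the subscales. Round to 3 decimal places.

Var(S+C+A) = 3 + 2·[0.34 + 0.19 + 0.19] = 3 + 1.44 = 4.44.
With uncorrelated errors the cross-covariances are all true-score covariance, so they carry over unchanged; only the diagonal terms shrink to ρᵢσᵢ².
True-score variance = [0.69 + 0.95 + 0.75] + 1.44 = 2.39 + 1.44 = 3.83.
Reliability = 3.83 / 4.44 = 0.863.

0.863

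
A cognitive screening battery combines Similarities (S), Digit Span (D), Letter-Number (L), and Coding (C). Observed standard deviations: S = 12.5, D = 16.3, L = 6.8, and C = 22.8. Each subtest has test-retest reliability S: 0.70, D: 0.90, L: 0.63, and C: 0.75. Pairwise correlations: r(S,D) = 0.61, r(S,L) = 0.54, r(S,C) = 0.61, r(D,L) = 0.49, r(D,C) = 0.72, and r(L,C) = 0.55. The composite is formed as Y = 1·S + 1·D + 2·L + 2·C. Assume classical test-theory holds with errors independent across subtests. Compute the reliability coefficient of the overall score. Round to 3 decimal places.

Var(Y) = 12.5² + 16.3² + 2²·6.8² + 2²·22.8² + 2·[12.5·16.3·0.61 + 2·12.5·6.8·0.54 + 2·12.5·22.8·0.61 + 2·16.3·6.8·0.49 + 2·16.3·22.8·0.72 + 4·6.8·22.8·0.55] = 2686.26 + 3097.32 = 5783.58.
Under uncorrelated errors the observed covariances equal the true-score covariances, so only the own-variance terms attenuate.
True-score variance = [12.5²·0.70 + 16.3²·0.90 + 2²·6.8²·0.63 + 2²·22.8²·0.75] + 3097.32 = 2024.54 + 3097.32 = 5121.86.
Reliability = 5121.86 / 5783.58 = 0.886.

0.886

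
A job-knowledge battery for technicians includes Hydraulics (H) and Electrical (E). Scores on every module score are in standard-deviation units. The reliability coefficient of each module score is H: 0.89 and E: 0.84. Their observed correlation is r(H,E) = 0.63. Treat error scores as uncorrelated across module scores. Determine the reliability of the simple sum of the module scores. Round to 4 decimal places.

Var(H+E) = 2 + 2·[0.63] = 2 + 1.26 = 3.26.
Under uncorrelated errors the observed covariances equal the true-score covariances, so only the own-variance terms attenuate.
True-score variance = [0.89 + 0.84] + 1.26 = 1.73 + 1.26 = 2.99.
Reliability = 2.99 / 3.26 = 0.9172.

0.9172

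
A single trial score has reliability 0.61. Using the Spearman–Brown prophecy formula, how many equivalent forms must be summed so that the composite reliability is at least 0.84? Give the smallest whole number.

k ≥ ρ*(1−ρ₁)/(ρ₁(1−ρ*)) = 0.84·0.39 / (0.61·0.16) = 3.357.
Smallest integer k = 4.

4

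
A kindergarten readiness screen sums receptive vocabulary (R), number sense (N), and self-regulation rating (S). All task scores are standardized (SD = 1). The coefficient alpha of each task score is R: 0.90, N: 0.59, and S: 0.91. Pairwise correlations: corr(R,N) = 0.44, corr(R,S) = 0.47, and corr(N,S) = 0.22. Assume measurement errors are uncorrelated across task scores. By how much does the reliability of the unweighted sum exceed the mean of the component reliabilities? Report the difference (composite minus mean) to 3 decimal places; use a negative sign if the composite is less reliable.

0.086

Var(sum) = 3 + 2.26 = 5.26; true-score variance = 2.4 + 2.26 = 4.66; composite reliability = 0.8859.
Mean component reliability = 0.8000.
Difference = 0.8859 − 0.8000 = 0.086.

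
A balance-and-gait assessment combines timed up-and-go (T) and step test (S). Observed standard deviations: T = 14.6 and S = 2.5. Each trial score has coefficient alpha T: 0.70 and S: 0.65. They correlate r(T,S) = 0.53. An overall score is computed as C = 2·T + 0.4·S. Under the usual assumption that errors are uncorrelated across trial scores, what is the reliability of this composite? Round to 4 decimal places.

0.7104

Var(C) = 2²·14.6² + 0.4²·2.5² + 2·[0.8·14.6·2.5·0.53] = 853.64 + 30.952 = 884.592.
Because errors are independent across components, Cov(Tᵢ,Tⱼ) = Cov(Xᵢ,Xⱼ); the off-diagonal part of the true-score variance is the same as above.
True-score variance = [2²·14.6²·0.70 + 0.4²·2.5²·0.65] + 30.952 = 597.498 + 30.952 = 628.45.
Reliability = 628.45 / 884.592 = 0.7104.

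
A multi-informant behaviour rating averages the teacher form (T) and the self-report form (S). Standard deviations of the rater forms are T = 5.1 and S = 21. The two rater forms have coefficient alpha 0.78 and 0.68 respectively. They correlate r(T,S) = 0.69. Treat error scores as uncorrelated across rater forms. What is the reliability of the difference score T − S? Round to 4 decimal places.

0.5400

Var(T−S) = 5.1² + 21² − 2·5.1·21·0.69 = 467.01 − 147.798 = 319.212.
Because errors are independent across components, Cov(Tᵢ,Tⱼ) = Cov(Xᵢ,Xⱼ); the off-diagonal part of the true-score variance is the same as above.
True-score variance = [5.1²·0.78 + 21²·0.68] − 147.798 = 320.168 − 147.798 = 172.37.
Reliability = 172.37 / 319.212 = 0.5400.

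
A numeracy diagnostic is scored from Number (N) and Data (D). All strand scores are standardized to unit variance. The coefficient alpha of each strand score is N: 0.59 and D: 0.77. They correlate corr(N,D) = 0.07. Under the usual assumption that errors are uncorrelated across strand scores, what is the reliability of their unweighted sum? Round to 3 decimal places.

0.701

Var(N+D) = 2 + 2·[0.07] = 2 + 0.14 = 2.14.
Because errors are independent across components, Cov(Tᵢ,Tⱼ) = Cov(Xᵢ,Xⱼ); the off-diagonal part of the true-score variance is the same as above.
True-score variance = [0.59 + 0.77] + 0.14 = 1.36 + 0.14 = 1.5.
Reliability = 1.5 / 2.14 = 0.701.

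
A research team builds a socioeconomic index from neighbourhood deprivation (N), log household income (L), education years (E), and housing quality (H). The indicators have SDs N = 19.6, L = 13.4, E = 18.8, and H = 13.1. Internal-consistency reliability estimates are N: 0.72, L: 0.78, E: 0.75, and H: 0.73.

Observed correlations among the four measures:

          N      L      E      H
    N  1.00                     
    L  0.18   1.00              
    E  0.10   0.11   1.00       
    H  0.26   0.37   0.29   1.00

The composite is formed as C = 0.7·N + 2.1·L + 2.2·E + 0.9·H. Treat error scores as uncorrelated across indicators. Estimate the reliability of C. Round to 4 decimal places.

Var(C) = 0.7²·19.6² + 2.1²·13.4² + 2.2²·18.8² + 0.9²·13.1² + 2·[1.47·19.6·13.4·0.18 + 1.54·19.6·18.8·0.10 + 0.63·19.6·13.1·0.26 + 4.62·13.4·18.8·0.11 + 1.89·13.4·13.1·0.37 + 1.98·18.8·13.1·0.29] = 2829.75 + 1120.99 = 3950.74.
With uncorrelated errors the cross-covariances are all true-score covariance, so they carry over unchanged; only the diagonal terms shrink to ρᵢσᵢ².
True-score variance = [0.7²·19.6²·0.72 + 2.1²·13.4²·0.78 + 2.2²·18.8²·0.75 + 0.9²·13.1²·0.73] + 1120.99 = 2137.64 + 1120.99 = 3258.63.
Reliability = 3258.63 / 3950.74 = 0.8248.

0.8248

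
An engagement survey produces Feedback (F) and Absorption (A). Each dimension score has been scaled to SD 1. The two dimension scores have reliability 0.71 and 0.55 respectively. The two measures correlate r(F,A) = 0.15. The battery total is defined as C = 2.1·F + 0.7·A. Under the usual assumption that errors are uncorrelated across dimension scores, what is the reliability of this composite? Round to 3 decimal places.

0.719

Var(C) = 2.1² + 0.7² + 2·[1.47·0.15] = 4.9 + 0.441 = 5.341.
Under uncorrelated errors the observed covariances equal the true-score covariances, so only the own-variance terms attenuate.
True-score variance = [2.1²·0.71 + 0.7²·0.55] + 0.441 = 3.4006 + 0.441 = 3.8416.
Reliability = 3.8416 / 5.341 = 0.719.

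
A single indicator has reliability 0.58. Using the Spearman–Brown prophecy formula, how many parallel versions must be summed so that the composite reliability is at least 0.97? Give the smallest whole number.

k ≥ ρ*(1−ρ₁)/(ρ₁(1−ρ*)) = 0.97·0.42 / (0.58·0.03) = 23.414.
Smallest integer k = 24.

24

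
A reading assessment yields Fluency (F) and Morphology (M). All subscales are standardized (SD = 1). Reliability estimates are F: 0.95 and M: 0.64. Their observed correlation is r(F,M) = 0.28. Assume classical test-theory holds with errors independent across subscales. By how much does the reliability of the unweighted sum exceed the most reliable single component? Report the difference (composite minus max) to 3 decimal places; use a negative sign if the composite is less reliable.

Var(sum) = 2 + 0.56 = 2.56; true-score variance = 1.59 + 0.56 = 2.15; composite reliability = 0.8398.
Max component reliability = 0.9500.
Difference = 0.8398 − 0.9500 = -0.110.

-0.110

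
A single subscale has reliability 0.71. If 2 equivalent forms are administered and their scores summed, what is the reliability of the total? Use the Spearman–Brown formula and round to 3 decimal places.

ρ_k = kρ / (1 + (k−1)ρ) = 2·0.71 / (1 + 1·0.71) = 1.420 / 1.710 = 0.830.

0.830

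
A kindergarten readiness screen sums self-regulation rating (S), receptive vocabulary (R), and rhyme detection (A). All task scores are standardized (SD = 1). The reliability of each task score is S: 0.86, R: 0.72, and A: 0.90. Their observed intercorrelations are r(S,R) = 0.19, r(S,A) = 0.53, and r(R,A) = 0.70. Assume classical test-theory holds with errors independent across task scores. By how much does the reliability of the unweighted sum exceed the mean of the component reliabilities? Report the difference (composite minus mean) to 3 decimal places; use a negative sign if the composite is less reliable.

0.084

Var(sum) = 3 + 2.84 = 5.84; true-score variance = 2.48 + 2.84 = 5.32; composite reliability = 0.9110.
Mean component reliability = 0.8267.
Difference = 0.9110 − 0.8267 = 0.084.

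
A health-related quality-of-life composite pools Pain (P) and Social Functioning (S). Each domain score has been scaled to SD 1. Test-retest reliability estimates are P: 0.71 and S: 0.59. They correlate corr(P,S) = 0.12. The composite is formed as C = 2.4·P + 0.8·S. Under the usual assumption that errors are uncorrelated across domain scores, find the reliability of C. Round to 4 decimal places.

0.7183

Var(C) = 2.4² + 0.8² + 2·[1.92·0.12] = 6.4 + 0.4608 = 6.8608.
Under uncorrelated errors the observed covariances equal the true-score covariances, so only the own-variance terms attenuate.
True-score variance = [2.4²·0.71 + 0.8²·0.59] + 0.4608 = 4.4672 + 0.4608 = 4.928.
Reliability = 4.928 / 6.8608 = 0.7183.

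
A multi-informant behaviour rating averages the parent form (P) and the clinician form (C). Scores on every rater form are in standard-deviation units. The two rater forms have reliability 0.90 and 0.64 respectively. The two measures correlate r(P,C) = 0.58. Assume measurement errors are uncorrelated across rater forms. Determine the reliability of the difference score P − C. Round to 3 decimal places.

Var(P−C) = 1 + 1 − 2·0.58 = 2 − 1.16 = 0.84.
With uncorrelated errors the cross-covariances are all true-score covariance, so they carry over unchanged; only the diagonal terms shrink to ρᵢσᵢ².
True-score variance = [0.90 + 0.64] − 1.16 = 1.54 − 1.16 = 0.38.
Reliability = 0.38 / 0.84 = 0.452.

0.452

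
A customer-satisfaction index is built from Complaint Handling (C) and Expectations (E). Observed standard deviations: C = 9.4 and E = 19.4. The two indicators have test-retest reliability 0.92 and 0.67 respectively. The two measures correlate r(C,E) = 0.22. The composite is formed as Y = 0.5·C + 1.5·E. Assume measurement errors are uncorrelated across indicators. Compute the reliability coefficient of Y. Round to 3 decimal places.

0.697

Var(Y) = 0.5²·9.4² + 1.5²·19.4² + 2·[0.75·9.4·19.4·0.22] = 868.9 + 60.1788 = 929.079.
Because errors are independent across components, Cov(Tᵢ,Tⱼ) = Cov(Xᵢ,Xⱼ); the off-diagonal part of the true-score variance is the same as above.
True-score variance = [0.5²·9.4²·0.92 + 1.5²·19.4²·0.67] + 60.1788 = 587.686 + 60.1788 = 647.864.
Reliability = 647.864 / 929.079 = 0.697.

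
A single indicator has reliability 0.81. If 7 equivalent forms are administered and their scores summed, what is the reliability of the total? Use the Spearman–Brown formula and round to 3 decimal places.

ρ_k = kρ / (1 + (k−1)ρ) = 7·0.81 / (1 + 6·0.81) = 5.670 / 5.860 = 0.968.

0.968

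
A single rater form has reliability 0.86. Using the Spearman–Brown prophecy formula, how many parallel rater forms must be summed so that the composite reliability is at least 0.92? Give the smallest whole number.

2

k ≥ ρ*(1−ρ₁)/(ρ₁(1−ρ*)) = 0.92·0.14 / (0.86·0.08) = 1.872.
Smallest integer k = 2.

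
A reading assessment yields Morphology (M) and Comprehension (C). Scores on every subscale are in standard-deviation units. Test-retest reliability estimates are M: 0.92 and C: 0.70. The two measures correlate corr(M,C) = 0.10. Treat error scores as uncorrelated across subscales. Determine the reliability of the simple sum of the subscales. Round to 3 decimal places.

0.827

Var(M+C) = 2 + 2·[0.10] = 2 + 0.2 = 2.2.
With uncorrelated errors the cross-covariances are all true-score covariance, so they carry over unchanged; only the diagonal terms shrink to ρᵢσᵢ².
True-score variance = [0.92 + 0.70] + 0.2 = 1.62 + 0.2 = 1.82.
Reliability = 1.82 / 2.2 = 0.827.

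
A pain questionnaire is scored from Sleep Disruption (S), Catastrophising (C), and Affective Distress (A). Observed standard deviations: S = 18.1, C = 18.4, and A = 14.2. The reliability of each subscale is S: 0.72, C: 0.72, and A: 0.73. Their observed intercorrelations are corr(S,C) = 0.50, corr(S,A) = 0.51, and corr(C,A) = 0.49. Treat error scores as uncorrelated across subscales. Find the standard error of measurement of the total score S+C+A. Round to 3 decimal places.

Var(total) = 867.81 + 851.255 = 1719.06.
True-score variance = 626.84 + 851.255 = 1478.09, so reliability = 0.8598.
Error variance = 1719.06 − 1478.09 = 240.97; SEM = √240.97 = 15.523.

15.523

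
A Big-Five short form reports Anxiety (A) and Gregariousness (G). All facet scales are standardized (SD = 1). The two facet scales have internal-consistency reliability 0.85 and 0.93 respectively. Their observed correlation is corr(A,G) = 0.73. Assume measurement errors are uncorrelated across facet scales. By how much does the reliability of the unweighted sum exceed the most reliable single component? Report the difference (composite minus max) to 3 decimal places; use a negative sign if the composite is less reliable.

Var(sum) = 2 + 1.46 = 3.46; true-score variance = 1.78 + 1.46 = 3.24; composite reliability = 0.9364.
Max component reliability = 0.9300.
Difference = 0.9364 − 0.9300 = 0.006.

0.006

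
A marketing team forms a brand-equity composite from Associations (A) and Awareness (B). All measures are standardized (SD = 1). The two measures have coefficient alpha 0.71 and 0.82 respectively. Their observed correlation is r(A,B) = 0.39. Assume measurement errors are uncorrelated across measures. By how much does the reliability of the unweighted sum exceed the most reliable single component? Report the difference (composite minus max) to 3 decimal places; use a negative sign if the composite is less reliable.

Var(sum) = 2 + 0.78 = 2.78; true-score variance = 1.53 + 0.78 = 2.31; composite reliability = 0.8309.
Max component reliability = 0.8200.
Difference = 0.8309 − 0.8200 = 0.011.

0.011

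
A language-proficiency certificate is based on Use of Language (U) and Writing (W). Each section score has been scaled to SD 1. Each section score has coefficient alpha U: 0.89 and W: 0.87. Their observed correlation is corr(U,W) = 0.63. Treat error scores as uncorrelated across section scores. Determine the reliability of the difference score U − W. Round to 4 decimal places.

0.6757

Var(U−W) = 1 + 1 − 2·0.63 = 2 − 1.26 = 0.74.
Under uncorrelated errors the observed covariances equal the true-score covariances, so only the own-variance terms attenuate.
True-score variance = [0.89 + 0.87] − 1.26 = 1.76 − 1.26 = 0.5.
Reliability = 0.5 / 0.74 = 0.6757.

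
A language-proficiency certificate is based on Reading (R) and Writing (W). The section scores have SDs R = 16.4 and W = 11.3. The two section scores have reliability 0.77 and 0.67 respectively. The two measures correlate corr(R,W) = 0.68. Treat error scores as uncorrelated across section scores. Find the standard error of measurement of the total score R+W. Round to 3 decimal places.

Var(total) = 396.65 + 252.035 = 648.685.
True-score variance = 292.651 + 252.035 = 544.687, so reliability = 0.8397.
Error variance = 648.685 − 544.687 = 103.999; SEM = √103.999 = 10.198.

10.198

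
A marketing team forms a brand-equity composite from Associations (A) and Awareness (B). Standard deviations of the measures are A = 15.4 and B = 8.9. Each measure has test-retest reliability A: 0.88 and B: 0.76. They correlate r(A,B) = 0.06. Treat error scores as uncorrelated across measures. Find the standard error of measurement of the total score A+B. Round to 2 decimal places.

Var(total) = 316.37 + 16.4472 = 332.817.
True-score variance = 268.9 + 16.4472 = 285.348, so reliability = 0.8574.
Error variance = 332.817 − 285.348 = 47.4696; SEM = √47.4696 = 6.89.

6.89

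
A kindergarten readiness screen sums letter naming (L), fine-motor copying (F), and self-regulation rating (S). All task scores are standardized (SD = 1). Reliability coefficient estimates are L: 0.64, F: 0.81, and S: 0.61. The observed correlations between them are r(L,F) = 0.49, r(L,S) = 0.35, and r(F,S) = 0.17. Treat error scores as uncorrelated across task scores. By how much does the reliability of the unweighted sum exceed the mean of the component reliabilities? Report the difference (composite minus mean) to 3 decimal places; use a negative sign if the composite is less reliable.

0.126

Var(sum) = 3 + 2.02 = 5.02; true-score variance = 2.06 + 2.02 = 4.08; composite reliability = 0.8127.
Mean component reliability = 0.6867.
Difference = 0.8127 − 0.6867 = 0.126.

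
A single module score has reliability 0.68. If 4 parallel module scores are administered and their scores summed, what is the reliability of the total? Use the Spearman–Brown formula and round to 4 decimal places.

ρ_k = kρ / (1 + (k−1)ρ) = 4·0.68 / (1 + 3·0.68) = 2.720 / 3.040 = 0.8947.

0.8947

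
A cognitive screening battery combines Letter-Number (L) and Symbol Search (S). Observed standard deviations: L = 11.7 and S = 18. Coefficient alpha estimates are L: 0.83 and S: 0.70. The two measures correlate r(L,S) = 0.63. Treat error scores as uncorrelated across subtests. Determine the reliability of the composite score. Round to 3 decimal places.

Var(L+S) = 11.7² + 18² + 2·[11.7·18·0.63] = 460.89 + 265.356 = 726.246.
With uncorrelated errors the cross-covariances are all true-score covariance, so they carry over unchanged; only the diagonal terms shrink to ρᵢσᵢ².
True-score variance = [11.7²·0.83 + 18²·0.70] + 265.356 = 340.419 + 265.356 = 605.775.
Reliability = 605.775 / 726.246 = 0.834.

0.834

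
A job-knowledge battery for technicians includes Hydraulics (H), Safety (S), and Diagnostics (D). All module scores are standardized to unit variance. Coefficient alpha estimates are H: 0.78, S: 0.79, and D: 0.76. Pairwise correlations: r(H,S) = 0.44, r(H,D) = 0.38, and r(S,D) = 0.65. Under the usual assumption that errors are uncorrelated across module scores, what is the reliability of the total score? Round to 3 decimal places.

Var(H+S+D) = 3 + 2·[0.44 + 0.38 + 0.65] = 3 + 2.94 = 5.94.
With uncorrelated errors the cross-covariances are all true-score covariance, so they carry over unchanged; only the diagonal terms shrink to ρᵢσᵢ².
True-score variance = [0.78 + 0.79 + 0.76] + 2.94 = 2.33 + 2.94 = 5.27.
Reliability = 5.27 / 5.94 = 0.887.

0.887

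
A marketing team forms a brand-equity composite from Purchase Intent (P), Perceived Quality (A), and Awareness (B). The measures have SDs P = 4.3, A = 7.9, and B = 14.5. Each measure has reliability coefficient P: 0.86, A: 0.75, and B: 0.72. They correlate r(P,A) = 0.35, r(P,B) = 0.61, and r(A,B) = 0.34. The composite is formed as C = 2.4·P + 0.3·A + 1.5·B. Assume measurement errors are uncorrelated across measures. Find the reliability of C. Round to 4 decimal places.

Var(C) = 2.4²·4.3² + 0.3²·7.9² + 1.5²·14.5² + 2·[0.72·4.3·7.9·0.35 + 3.6·4.3·14.5·0.61 + 0.45·7.9·14.5·0.34] = 585.182 + 326.014 = 911.196.
Under uncorrelated errors the observed covariances equal the true-score covariances, so only the own-variance terms attenuate.
True-score variance = [2.4²·4.3²·0.86 + 0.3²·7.9²·0.75 + 1.5²·14.5²·0.72] + 326.014 = 436.41 + 326.014 = 762.424.
Reliability = 762.424 / 911.196 = 0.8367.

0.8367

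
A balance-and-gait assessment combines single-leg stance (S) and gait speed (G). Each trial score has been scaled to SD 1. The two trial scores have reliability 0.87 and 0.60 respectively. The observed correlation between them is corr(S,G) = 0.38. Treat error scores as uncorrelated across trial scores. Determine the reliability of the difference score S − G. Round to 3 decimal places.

Var(S−G) = 1 + 1 − 2·0.38 = 2 − 0.76 = 1.24.
Because errors are independent across components, Cov(Tᵢ,Tⱼ) = Cov(Xᵢ,Xⱼ); the off-diagonal part of the true-score variance is the same as above.
True-score variance = [0.87 + 0.60] − 0.76 = 1.47 − 0.76 = 0.71.
Reliability = 0.71 / 1.24 = 0.573.

0.573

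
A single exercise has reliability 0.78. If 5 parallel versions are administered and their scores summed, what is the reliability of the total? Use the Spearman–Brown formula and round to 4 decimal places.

0.9466

ρ_k = kρ / (1 + (k−1)ρ) = 5·0.78 / (1 + 4·0.78) = 3.900 / 4.120 = 0.9466.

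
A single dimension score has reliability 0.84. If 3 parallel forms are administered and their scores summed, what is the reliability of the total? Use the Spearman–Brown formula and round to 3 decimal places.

ρ_k = kρ / (1 + (k−1)ρ) = 3·0.84 / (1 + 2·0.84) = 2.520 / 2.680 = 0.940.

0.940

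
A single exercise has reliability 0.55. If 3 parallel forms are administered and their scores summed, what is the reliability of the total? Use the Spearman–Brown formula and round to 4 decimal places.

ρ_k = kρ / (1 + (k−1)ρ) = 3·0.55 / (1 + 2·0.55) = 1.650 / 2.100 = 0.7857.

0.7857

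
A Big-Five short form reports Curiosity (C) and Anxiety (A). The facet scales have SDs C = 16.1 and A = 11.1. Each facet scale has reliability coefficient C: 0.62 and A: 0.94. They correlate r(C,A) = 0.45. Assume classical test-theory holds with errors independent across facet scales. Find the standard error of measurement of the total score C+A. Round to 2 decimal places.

Var(total) = 382.42 + 160.839 = 543.259.
True-score variance = 276.528 + 160.839 = 437.367, so reliability = 0.8051.
Error variance = 543.259 − 437.367 = 105.892; SEM = √105.892 = 10.29.

10.29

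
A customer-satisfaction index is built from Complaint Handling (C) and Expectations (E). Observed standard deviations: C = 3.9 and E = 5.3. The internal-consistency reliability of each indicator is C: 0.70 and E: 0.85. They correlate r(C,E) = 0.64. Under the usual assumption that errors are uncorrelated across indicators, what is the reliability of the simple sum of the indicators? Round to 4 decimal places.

Var(C+E) = 3.9² + 5.3² + 2·[3.9·5.3·0.64] = 43.3 + 26.4576 = 69.7576.
Under uncorrelated errors the observed covariances equal the true-score covariances, so only the own-variance terms attenuate.
True-score variance = [3.9²·0.70 + 5.3²·0.85] + 26.4576 = 34.5235 + 26.4576 = 60.9811.
Reliability = 60.9811 / 69.7576 = 0.8742.

0.8742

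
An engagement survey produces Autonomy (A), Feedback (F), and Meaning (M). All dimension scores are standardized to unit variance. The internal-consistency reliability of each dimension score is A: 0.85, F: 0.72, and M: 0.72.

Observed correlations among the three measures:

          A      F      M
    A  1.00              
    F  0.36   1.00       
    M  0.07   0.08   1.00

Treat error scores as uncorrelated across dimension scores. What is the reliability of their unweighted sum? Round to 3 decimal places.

0.823

Var(A+F+M) = 3 + 2·[0.36 + 0.07 + 0.08] = 3 + 1.02 = 4.02.
Because errors are independent across components, Cov(Tᵢ,Tⱼ) = Cov(Xᵢ,Xⱼ); the off-diagonal part of the true-score variance is the same as above.
True-score variance = [0.85 + 0.72 + 0.72] + 1.02 = 2.29 + 1.02 = 3.31.
Reliability = 3.31 / 4.02 = 0.823.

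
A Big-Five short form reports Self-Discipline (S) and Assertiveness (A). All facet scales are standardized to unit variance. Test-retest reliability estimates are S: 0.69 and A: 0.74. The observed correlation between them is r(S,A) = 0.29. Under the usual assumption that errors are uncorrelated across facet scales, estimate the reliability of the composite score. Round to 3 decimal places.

Var(S+A) = 2 + 2·[0.29] = 2 + 0.58 = 2.58.
Under uncorrelated errors the observed covariances equal the true-score covariances, so only the own-variance terms attenuate.
True-score variance = [0.69 + 0.74] + 0.58 = 1.43 + 0.58 = 2.01.
Reliability = 2.01 / 2.58 = 0.779.

0.779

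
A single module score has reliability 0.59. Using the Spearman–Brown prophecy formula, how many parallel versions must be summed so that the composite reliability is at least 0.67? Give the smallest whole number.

k ≥ ρ*(1−ρ₁)/(ρ₁(1−ρ*)) = 0.67·0.41 / (0.59·0.33) = 1.411.
Smallest integer k = 2.

2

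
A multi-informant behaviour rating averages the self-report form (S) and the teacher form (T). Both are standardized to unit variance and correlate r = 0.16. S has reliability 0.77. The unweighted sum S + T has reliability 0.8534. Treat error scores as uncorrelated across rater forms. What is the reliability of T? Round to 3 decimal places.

0.890

Var(S+T) = 2 + 2·0.16 = 2.320.
True-score variance = ρ_S + ρ_T + 2·0.16, so 0.8534 = (0.77 + ρ_T + 0.32) / 2.320.
ρ_T = 0.8534·2.320 − 0.77 − 0.32 = 0.890.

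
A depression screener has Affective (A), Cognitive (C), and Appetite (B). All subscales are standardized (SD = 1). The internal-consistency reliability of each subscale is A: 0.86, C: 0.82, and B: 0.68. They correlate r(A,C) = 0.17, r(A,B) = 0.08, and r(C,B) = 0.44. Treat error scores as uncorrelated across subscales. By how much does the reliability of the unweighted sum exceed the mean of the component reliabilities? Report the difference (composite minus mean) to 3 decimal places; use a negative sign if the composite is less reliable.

0.067

Var(sum) = 3 + 1.38 = 4.38; true-score variance = 2.36 + 1.38 = 3.74; composite reliability = 0.8539.
Mean component reliability = 0.7867.
Difference = 0.8539 − 0.7867 = 0.067.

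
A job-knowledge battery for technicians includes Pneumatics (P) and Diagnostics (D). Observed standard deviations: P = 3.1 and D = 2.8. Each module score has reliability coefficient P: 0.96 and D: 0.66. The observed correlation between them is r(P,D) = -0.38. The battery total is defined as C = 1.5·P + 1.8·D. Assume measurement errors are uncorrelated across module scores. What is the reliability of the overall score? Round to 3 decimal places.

Var(C) = 1.5²·3.1² + 1.8²·2.8² + 2·[2.7·3.1·2.8·(-0.38)] = 47.0241 − 17.8114 = 29.2127.
Under uncorrelated errors the observed covariances equal the true-score covariances, so only the own-variance terms attenuate.
True-score variance = [1.5²·3.1²·0.96 + 1.8²·2.8²·0.66] − 17.8114 = 37.5227 − 17.8114 = 19.7113.
Reliability = 19.7113 / 29.2127 = 0.675.

0.675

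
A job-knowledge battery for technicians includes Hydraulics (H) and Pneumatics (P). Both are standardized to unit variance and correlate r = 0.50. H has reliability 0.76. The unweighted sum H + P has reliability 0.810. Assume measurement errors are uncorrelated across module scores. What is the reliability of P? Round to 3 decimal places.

Var(H+P) = 2 + 2·0.50 = 3.000.
True-score variance = ρ_H + ρ_P + 2·0.50, so 0.810 = (0.76 + ρ_P + 1.00) / 3.000.
ρ_P = 0.810·3.000 − 0.76 − 1.00 = 0.670.

0.670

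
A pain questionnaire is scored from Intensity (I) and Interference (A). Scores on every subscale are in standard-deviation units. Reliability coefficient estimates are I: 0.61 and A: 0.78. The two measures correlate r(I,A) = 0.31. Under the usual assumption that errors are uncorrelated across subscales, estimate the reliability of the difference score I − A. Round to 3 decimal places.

Var(I−A) = 1 + 1 − 2·0.31 = 2 − 0.62 = 1.38.
Under uncorrelated errors the observed covariances equal the true-score covariances, so only the own-variance terms attenuate.
True-score variance = [0.61 + 0.78] − 0.62 = 1.39 − 0.62 = 0.77.
Reliability = 0.77 / 1.38 = 0.558.

0.558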